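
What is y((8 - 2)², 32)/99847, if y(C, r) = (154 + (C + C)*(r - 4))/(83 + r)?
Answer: 434/2296481 ≈ 0.00018898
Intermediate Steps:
y(C, r) = (154 + 2*C*(-4 + r))/(83 + r) (y(C, r) = (154 + (2*C)*(-4 + r))/(83 + r) = (154 + 2*C*(-4 + r))/(83 + r))
y((8 - 2)², 32)/99847 = (2*(77 - 4*(8 - 2)² + (8 - 2)²*32)/(83 + 32))/99847 = (2*(77 - 4*6² + 6²*32)/115)*(1/99847) = (2*(1/115)*(77 - 4*36 + 36*32))*(1/99847) = (2*(1/115)*(77 - 144 + 1152))*(1/99847) = (2*(1/115)*1085)*(1/99847) = (434/23)*(1/99847) = 434/2296481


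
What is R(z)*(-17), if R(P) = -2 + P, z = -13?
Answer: 255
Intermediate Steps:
R(z)*(-17) = (-2 - 13)*(-17) = -15*(-17) = 255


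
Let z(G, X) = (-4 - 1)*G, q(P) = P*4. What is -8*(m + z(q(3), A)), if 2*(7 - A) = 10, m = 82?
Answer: -176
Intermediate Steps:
q(P) = 4*P
A = 2 (A = 7 - 1/2*10 = 7 - 5 = 2)
z(G, X) = -5*G
-8*(m + z(q(3), A)) = -8*(82 - 20*3) = -8*(82 - 5*12) = -8*(82 - 60) = -8*22 = -176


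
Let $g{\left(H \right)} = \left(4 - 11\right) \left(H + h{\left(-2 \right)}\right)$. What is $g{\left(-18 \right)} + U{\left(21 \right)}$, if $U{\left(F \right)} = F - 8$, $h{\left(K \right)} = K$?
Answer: $153$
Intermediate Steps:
$U{\left(F \right)} = -8 + F$ ($U{\left(F \right)} = F - 8 = -8 + F$)
$g{\left(H \right)} = 14 - 7 H$ ($g{\left(H \right)} = \left(4 - 11\right) \left(H - 2\right) = - 7 \left(-2 + H\right) = 14 - 7 H$)
$g{\left(-18 \right)} + U{\left(21 \right)} = \left(14 - -126\right) + \left(-8 + 21\right) = \left(14 + 126\right) + 13 = 140 + 13 = 153$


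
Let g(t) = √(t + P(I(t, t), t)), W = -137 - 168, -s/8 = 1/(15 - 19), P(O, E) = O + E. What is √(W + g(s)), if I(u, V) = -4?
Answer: I*√305 ≈ 17.464*I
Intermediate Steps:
P(O, E) = E + O
s = 2 (s = -8/(15 - 19) = -8/(-4) = -8*(-¼) = 2)
W = -305
g(t) = √(-4 + 2*t) (g(t) = √(t + (t - 4)) = √(t + (-4 + t)) = √(-4 + 2*t))
√(W + g(s)) = √(-305 + √(-4 + 2*2)) = √(-305 + √(-4 + 4)) = √(-305 + √0) = √(-305 + 0) = √(-305) = I*√305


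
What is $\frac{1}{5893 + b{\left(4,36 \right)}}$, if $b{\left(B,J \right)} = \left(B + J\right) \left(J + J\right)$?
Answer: $\frac{1}{8773} \approx 0.00011399$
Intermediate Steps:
$b{\left(B,J \right)} = 2 J \left(B + J\right)$ ($b{\left(B,J \right)} = \left(B + J\right) 2 J = 2 J \left(B + J\right)$)
$\frac{1}{5893 + b{\left(4,36 \right)}} = \frac{1}{5893 + 2 \cdot 36 \left(4 + 36\right)} = \frac{1}{5893 + 2 \cdot 36 \cdot 40} = \frac{1}{5893 + 2880} = \frac{1}{8773}$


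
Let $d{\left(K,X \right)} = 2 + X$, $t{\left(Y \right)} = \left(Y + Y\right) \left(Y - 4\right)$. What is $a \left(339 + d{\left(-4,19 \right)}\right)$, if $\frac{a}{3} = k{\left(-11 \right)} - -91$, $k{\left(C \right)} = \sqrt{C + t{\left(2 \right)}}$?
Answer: $98280 + 1080 i \sqrt{19} \approx 98280.0 + 4707.6 i$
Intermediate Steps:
$t{\left(Y \right)} = 2 Y \left(-4 + Y\right)$
$k{\left(C \right)} = \sqrt{-8 + C}$ ($k{\left(C \right)} = \sqrt{C + 2 \cdot 2 \left(-4 + 2\right)} = \sqrt{C + 2 \cdot 2 \left(-2\right)} = \sqrt{C - 8} = \sqrt{-8 + C}$)
$a = 273 + 3 i \sqrt{19}$ ($a = 3 \left(\sqrt{-8 - 11} - -91\right) = 3 \left(\sqrt{-19} + 91\right) = 3 \left(i \sqrt{19} + 91\right) = 3 \left(91 + i \sqrt{19}\right) = 273 + 3 i \sqrt{19} \approx 273.0 + 13.077 i$)
$a \left(339 + d{\left(-4,19 \right)}\right) = \left(273 + 3 i \sqrt{19}\right) \left(339 + \left(2 + 19\right)\right) = \left(273 + 3 i \sqrt{19}\right) \left(339 + 21\right) = \left(273 + 3 i \sqrt{19}\right) 360 = 98280 + 1080 i \sqrt{19}$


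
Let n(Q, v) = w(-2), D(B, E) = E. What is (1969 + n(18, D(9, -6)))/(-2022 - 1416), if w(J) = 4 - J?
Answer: -1975/3438 ≈ -0.57446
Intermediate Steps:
n(Q, v) = 6 (n(Q, v) = 4 - 1*(-2) = 4 + 2 = 6)
(1969 + n(18, D(9, -6)))/(-2022 - 1416) = (1969 + 6)/(-2022 - 1416) = 1975/(-3438) = 1975*(-1/3438) = -1975/3438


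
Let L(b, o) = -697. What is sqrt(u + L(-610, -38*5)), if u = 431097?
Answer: 40*sqrt(269) ≈ 656.05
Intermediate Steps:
sqrt(u + L(-610, -38*5)) = sqrt(431097 - 697) = sqrt(430400) = 40*sqrt(269)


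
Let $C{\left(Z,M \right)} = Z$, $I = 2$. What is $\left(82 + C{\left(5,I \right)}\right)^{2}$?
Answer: $7569$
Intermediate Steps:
$\left(82 + C{\left(5,I \right)}\right)^{2} = \left(82 + 5\right)^{2} = 87^{2} = 7569$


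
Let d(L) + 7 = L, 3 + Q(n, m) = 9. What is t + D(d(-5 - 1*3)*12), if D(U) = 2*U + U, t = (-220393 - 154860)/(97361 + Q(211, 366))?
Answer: -52953433/97367 ≈ -543.85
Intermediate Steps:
Q(n, m) = 6 (Q(n, m) = -3 + 9 = 6)
d(L) = -7 + L
t = -375253/97367 (t = (-220393 - 154860)/(97361 + 6) = -375253/97367 ≈ -3.8540)
D(U) = 3*U
t + D(d(-5 - 1*3)*12) = -375253/97367 + 3*((-7 + (-5 - 1*3))*12) = -375253/97367 + 3*((-7 + (-5 - 3))*12) = -375253/97367 + 3*((-7 - 8)*12) = -375253/97367 + 3*(-15*12) = -375253/97367 + 3*(-180) = -375253/97367 - 540 = -52953433/97367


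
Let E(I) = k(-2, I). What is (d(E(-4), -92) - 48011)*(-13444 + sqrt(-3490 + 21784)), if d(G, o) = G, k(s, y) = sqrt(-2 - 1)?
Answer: (13444 - sqrt(18294))*(48011 - I*sqrt(3)) ≈ 6.3897e+8 - 23051.0*I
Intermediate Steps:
k(s, y) = I*sqrt(3) (k(s, y) = sqrt(-3) = I*sqrt(3))
E(I) = I*sqrt(3)
(d(E(-4), -92) - 48011)*(-13444 + sqrt(-3490 + 21784)) = (I*sqrt(3) - 48011)*(-13444 + sqrt(-3490 + 21784)) = (-48011 + I*sqrt(3))*(-13444 + sqrt(18294))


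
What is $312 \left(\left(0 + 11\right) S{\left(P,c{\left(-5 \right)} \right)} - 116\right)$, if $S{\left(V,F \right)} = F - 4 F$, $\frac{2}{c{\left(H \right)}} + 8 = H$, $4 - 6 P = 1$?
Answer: $-34608$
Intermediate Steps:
$P = \frac{1}{2}$ ($P = \frac{2}{3} - \frac{1}{6} = \frac{1}{2} \approx 0.5$)
$c{\left(H \right)} = \frac{2}{-8 + H}$
$S{\left(V,F \right)} = - 3 F$
$312 \left(\left(0 + 11\right) S{\left(P,c{\left(-5 \right)} \right)} - 116\right) = 312 \left(\left(0 + 11\right) \left(- 3 \frac{2}{-8 - 5}\right) - 116\right) = 312 \left(11 \left(- 3 \frac{2}{-13}\right) - 116\right) = 312 \left(11 \left(- 3 \cdot 2 \left(- \frac{1}{13}\right)\right) - 116\right) = 312 \left(11 \left(\left(-3\right) \left(- \frac{2}{13}\right)\right) - 116\right) = 312 \left(11 \cdot \frac{6}{13} - 116\right) = 312 \left(\frac{66}{13} - 116\right) = 312 \left(- \frac{1442}{13}\right) = -34608$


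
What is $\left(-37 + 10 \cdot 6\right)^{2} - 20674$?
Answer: $-20145$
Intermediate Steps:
$\left(-37 + 10 \cdot 6\right)^{2} - 20674 = \left(-37 + 60\right)^{2} - 20674 = 23^{2} - 20674 = 529 - 20674 = -20145$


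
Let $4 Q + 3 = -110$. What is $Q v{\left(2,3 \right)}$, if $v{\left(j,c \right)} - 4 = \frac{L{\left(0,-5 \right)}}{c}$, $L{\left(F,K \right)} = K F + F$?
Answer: $-113$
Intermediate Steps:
$L{\left(F,K \right)} = F + F K$ ($L{\left(F,K \right)} = F K + F = F + F K$)
$v{\left(j,c \right)} = 4$ ($v{\left(j,c \right)} = 4 + \frac{0 \left(1 - 5\right)}{c} = 4 + \frac{0 \left(-4\right)}{c} = 4 + \frac{0}{c} = 4 + 0 = 4$)
$Q = - \frac{113}{4}$ ($Q = - \frac{3}{4} + \frac{1}{4} \left(-110\right) = - \frac{3}{4} - \frac{55}{2} = - \frac{113}{4} \approx -28.25$)
$Q v{\left(2,3 \right)} = \left(- \frac{113}{4}\right) 4 = -113$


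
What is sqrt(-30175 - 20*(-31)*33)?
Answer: I*sqrt(9715) ≈ 98.565*I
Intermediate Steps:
sqrt(-30175 - 20*(-31)*33) = sqrt(-30175 + 620*33) = sqrt(-30175 + 20460) = sqrt(-9715) = I*sqrt(9715)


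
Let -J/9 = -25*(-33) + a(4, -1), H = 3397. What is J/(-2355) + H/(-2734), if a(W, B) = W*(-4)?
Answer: 3968773/2146190 ≈ 1.8492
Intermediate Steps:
a(W, B) = -4*W
J = -7281 (J = -9*(-25*(-33) - 4*4) = -9*(825 - 16) = -9*809 = -7281)
J/(-2355) + H/(-2734) = -7281/(-2355) + 3397/(-2734) = -7281*(-1/2355) + 3397*(-1/2734) = 2427/785 - 3397/2734 = 3968773/2146190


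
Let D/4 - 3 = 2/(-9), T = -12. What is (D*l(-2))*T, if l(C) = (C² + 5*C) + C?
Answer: 3200/3 ≈ 1066.7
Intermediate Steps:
l(C) = C² + 6*C
D = 100/9 (D = 12 + 4*(2/(-9)) = 12 + 4*(2*(-⅑)) = 12 + 4*(-2/9) = 12 - 8/9 = 100/9 ≈ 11.111)
(D*l(-2))*T = (100*(-2*(6 - 2))/9)*(-12) = (100*(-2*4)/9)*(-12) = ((100/9)*(-8))*(-12) = -800/9*(-12) = 3200/3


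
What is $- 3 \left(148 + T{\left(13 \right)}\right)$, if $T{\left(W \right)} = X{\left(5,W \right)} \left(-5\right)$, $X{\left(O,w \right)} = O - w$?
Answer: $-564$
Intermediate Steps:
$T{\left(W \right)} = -25 + 5 W$ ($T{\left(W \right)} = \left(5 - W\right) \left(-5\right) = -25 + 5 W$)
$- 3 \left(148 + T{\left(13 \right)}\right) = - 3 \left(148 + \left(-25 + 5 \cdot 13\right)\right) = - 3 \left(148 + \left(-25 + 65\right)\right) = - 3 \left(148 + 40\right) = \left(-3\right) 188 = -564$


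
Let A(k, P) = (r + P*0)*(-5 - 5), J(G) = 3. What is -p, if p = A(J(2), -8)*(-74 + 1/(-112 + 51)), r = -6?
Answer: 270900/61 ≈ 4441.0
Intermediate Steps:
A(k, P) = 60 (A(k, P) = (-6 + P*0)*(-5 - 5) = (-6 + 0)*(-10) = -6*(-10) = 60)
p = -270900/61 (p = 60*(-74 + 1/(-112 + 51)) = 60*(-74 + 1/(-61)) = 60*(-74 - 1/61) = 60*(-4515/61) = -270900/61 ≈ -4441.0)
-p = -1*(-270900/61) = 270900/61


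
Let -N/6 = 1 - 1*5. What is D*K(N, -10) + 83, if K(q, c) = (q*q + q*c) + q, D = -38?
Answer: -13597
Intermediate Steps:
N = 24 (N = -6*(1 - 1*5) = -6*(1 - 5) = -6*(-4) = 24)
K(q, c) = q + q² + c*q (K(q, c) = (q² + c*q) + q = q + q² + c*q)
D*K(N, -10) + 83 = -912*(1 - 10 + 24) + 83 = -912*15 + 83 = -38*360 + 83 = -13680 + 83 = -13597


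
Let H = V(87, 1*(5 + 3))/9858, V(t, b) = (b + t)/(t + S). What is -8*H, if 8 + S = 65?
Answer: -95/177444 ≈ -0.00053538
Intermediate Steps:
S = 57 (S = -8 + 65 = 57)
V(t, b) = (b + t)/(57 + t) (V(t, b) = (b + t)/(t + 57) = (b + t)/(57 + t))
H = 95/1419552 (H = ((1*(5 + 3) + 87)/(57 + 87))/9858 = ((1*8 + 87)/144)*(1/9858) = ((8 + 87)/144)*(1/9858) = ((1/144)*95)*(1/9858) = (95/144)*(1/9858) = 95/1419552 ≈ 6.6923e-5)
-8*H = -8*95/1419552 = -95/177444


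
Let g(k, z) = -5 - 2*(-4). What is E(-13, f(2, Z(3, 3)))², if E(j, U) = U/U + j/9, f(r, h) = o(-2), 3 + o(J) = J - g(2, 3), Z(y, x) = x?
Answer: 16/81 ≈ 0.19753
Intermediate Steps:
g(k, z) = 3 (g(k, z) = -5 + 8 = 3)
o(J) = -6 + J (o(J) = -3 + (J - 1*3) = -3 + (J - 3) = -3 + (-3 + J) = -6 + J)
f(r, h) = -8 (f(r, h) = -6 - 2 = -8)
E(j, U) = 1 + j/9 (E(j, U) = 1 + j*(⅑) = 1 + j/9)
E(-13, f(2, Z(3, 3)))² = (1 + (⅑)*(-13))² = (1 - 13/9)² = (-4/9)² = 16/81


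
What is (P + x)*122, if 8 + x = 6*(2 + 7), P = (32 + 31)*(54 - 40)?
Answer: 113216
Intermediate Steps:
P = 882 (P = 63*14 = 882)
x = 46 (x = -8 + 6*(2 + 7) = -8 + 6*9 = -8 + 54 = 46)
(P + x)*122 = (882 + 46)*122 = 928*122 = 113216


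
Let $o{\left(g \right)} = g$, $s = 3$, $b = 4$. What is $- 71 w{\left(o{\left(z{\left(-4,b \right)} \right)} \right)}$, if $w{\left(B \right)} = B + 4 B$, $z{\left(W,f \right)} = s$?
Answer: $-1065$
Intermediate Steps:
$z{\left(W,f \right)} = 3$
$w{\left(B \right)} = 5 B$
$- 71 w{\left(o{\left(z{\left(-4,b \right)} \right)} \right)} = - 71 \cdot 5 \cdot 3 = \left(-71\right) 15 = -1065$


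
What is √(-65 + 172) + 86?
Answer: 86 + √107 ≈ 96.344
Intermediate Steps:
√(-65 + 172) + 86 = √107 + 86 = 86 + √107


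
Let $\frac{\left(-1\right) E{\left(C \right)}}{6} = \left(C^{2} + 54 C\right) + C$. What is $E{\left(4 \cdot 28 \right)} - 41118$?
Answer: $-153342$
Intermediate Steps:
$E{\left(C \right)} = - 330 C - 6 C^{2}$ ($E{\left(C \right)} = - 6 \left(\left(C^{2} + 54 C\right) + C\right) = - 6 \left(C^{2} + 55 C\right) = - 330 C - 6 C^{2}$)
$E{\left(4 \cdot 28 \right)} - 41118 = - 6 \cdot 4 \cdot 28 \left(55 + 4 \cdot 28\right) - 41118 = \left(-6\right) 112 \left(55 + 112\right) - 41118 = \left(-6\right) 112 \cdot 167 - 41118 = -112224 - 41118 = -153342$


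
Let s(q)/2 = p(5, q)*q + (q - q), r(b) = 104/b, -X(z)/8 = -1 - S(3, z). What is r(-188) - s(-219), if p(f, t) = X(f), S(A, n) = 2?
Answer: 494038/47 ≈ 10511.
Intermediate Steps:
X(z) = 24 (X(z) = -8*(-1 - 1*2) = -8*(-1 - 2) = -8*(-3) = 24)
p(f, t) = 24
s(q) = 48*q (s(q) = 2*(24*q + (q - q)) = 2*(24*q + 0) = 2*(24*q) = 48*q)
r(-188) - s(-219) = 104/(-188) - 48*(-219) = 104*(-1/188) - 1*(-10512) = -26/47 + 10512 = 494038/47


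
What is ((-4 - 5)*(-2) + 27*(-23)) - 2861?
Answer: -3464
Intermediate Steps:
((-4 - 5)*(-2) + 27*(-23)) - 2861 = (-9*(-2) - 621) - 2861 = (18 - 621) - 2861 = -603 - 2861 = -3464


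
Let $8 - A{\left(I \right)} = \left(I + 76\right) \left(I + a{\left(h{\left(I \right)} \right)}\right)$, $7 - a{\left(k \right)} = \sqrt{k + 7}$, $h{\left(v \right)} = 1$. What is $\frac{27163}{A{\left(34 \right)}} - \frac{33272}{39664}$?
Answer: $- \frac{86274384843}{12501103679} - \frac{1493965 \sqrt{2}}{5042801} \approx -7.3203$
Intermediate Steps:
$a{\left(k \right)} = 7 - \sqrt{7 + k}$ ($a{\left(k \right)} = 7 - \sqrt{k + 7} = 7 - \sqrt{7 + k}$)
$A{\left(I \right)} = 8 - \left(76 + I\right) \left(7 + I - 2 \sqrt{2}\right)$ ($A{\left(I \right)} = 8 - \left(I + 76\right) \left(I + \left(7 - \sqrt{7 + 1}\right)\right) = 8 - \left(76 + I\right) \left(I + \left(7 - \sqrt{8}\right)\right) = 8 - \left(76 + I\right) \left(I + \left(7 - 2 \sqrt{2}\right)\right) = 8 - \left(76 + I\right) \left(7 + I - 2 \sqrt{2}\right)$)
$\frac{27163}{A{\left(34 \right)}} - \frac{33272}{39664} = \frac{27163}{-524 - 34^{2} - 2822 + 152 \sqrt{2} + 2 \cdot 34 \sqrt{2}} - \frac{33272}{39664} = \frac{27163}{-524 - 1156 - 2822 + 152 \sqrt{2} + 68 \sqrt{2}} - \frac{4159}{4958} = \frac{27163}{-4502 + 220 \sqrt{2}} - \frac{4159}{4958} = - \frac{4159}{4958} + \frac{27163}{-4502 + 220 \sqrt{2}}$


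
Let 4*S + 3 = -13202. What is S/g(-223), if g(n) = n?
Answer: 13205/892 ≈ 14.804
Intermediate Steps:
S = -13205/4 (S = -¾ + (¼)*(-13202) = -¾ - 6601/2 = -13205/4 ≈ -3301.3)
S/g(-223) = -13205/4/(-223) = -13205/4*(-1/223) = 13205/892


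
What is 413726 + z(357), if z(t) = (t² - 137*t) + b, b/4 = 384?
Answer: 493802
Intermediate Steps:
b = 1536 (b = 4*384 = 1536)
z(t) = 1536 + t² - 137*t (z(t) = (t² - 137*t) + 1536 = 1536 + t² - 137*t)
413726 + z(357) = 413726 + (1536 + 357² - 137*357) = 413726 + (1536 + 127449 - 48909) = 413726 + 80076 = 493802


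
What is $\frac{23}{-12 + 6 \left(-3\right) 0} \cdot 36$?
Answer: $-69$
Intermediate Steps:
$\frac{23}{-12 + 6 \left(-3\right) 0} \cdot 36 = \frac{23}{-12 - 0} \cdot 36 = \frac{23}{-12 + 0} \cdot 36 = \frac{23}{-12} \cdot 36 = 23 \left(- \frac{1}{12}\right) 36 = \left(- \frac{23}{12}\right) 36 = -69$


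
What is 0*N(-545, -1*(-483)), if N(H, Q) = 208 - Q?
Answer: 0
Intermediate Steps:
0*N(-545, -1*(-483)) = 0*(208 - (-1)*(-483)) = 0*(208 - 1*483) = 0*(208 - 483) = 0*(-275) = 0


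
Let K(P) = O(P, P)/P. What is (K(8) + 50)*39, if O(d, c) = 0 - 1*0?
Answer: 1950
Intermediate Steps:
O(d, c) = 0 (O(d, c) = 0 + 0 = 0)
K(P) = 0 (K(P) = 0/P = 0)
(K(8) + 50)*39 = (0 + 50)*39 = 50*39 = 1950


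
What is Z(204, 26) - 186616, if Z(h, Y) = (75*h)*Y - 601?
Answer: 210583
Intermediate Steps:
Z(h, Y) = -601 + 75*Y*h (Z(h, Y) = 75*Y*h - 601 = -601 + 75*Y*h)
Z(204, 26) - 186616 = (-601 + 75*26*204) - 186616 = (-601 + 397800) - 186616 = 397199 - 186616 = 210583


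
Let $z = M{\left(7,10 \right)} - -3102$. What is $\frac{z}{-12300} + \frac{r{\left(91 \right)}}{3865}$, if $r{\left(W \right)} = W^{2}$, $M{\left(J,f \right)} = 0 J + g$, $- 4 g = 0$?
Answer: $\frac{2995569}{1584650} \approx 1.8904$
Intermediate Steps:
$g = 0$ ($g = \left(- \frac{1}{4}\right) 0 = 0$)
$M{\left(J,f \right)} = 0$ ($M{\left(J,f \right)} = 0 J + 0 = 0 + 0 = 0$)
$z = 3102$ ($z = 0 - -3102 = 0 + 3102 = 3102$)
$\frac{z}{-12300} + \frac{r{\left(91 \right)}}{3865} = \frac{3102}{-12300} + \frac{91^{2}}{3865} = 3102 \left(- \frac{1}{12300}\right) + 8281 \cdot \frac{1}{3865} = - \frac{517}{2050} + \frac{8281}{3865} = \frac{2995569}{1584650}$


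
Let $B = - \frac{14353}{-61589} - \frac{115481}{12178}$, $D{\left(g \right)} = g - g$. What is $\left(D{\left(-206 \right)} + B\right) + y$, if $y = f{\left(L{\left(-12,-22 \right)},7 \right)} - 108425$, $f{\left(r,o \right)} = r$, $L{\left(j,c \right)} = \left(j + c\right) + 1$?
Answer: $- \frac{81353782630111}{750030842} \approx -1.0847 \cdot 10^{5}$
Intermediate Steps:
$L{\left(j,c \right)} = 1 + c + j$ ($L{\left(j,c \right)} = \left(c + j\right) + 1 = 1 + c + j$)
$D{\left(g \right)} = 0$
$B = - \frac{6937568475}{750030842}$ ($B = \left(-14353\right) \left(- \frac{1}{61589}\right) - \frac{115481}{12178} = \frac{14353}{61589} - \frac{115481}{12178} = - \frac{6937568475}{750030842} \approx -9.2497$)
$y = -108458$ ($y = \left(1 - 22 - 12\right) - 108425 = -33 - 108425 = -108458$)
$\left(D{\left(-206 \right)} + B\right) + y = \left(0 - \frac{6937568475}{750030842}\right) - 108458 = - \frac{6937568475}{750030842} - 108458 = - \frac{81353782630111}{750030842}$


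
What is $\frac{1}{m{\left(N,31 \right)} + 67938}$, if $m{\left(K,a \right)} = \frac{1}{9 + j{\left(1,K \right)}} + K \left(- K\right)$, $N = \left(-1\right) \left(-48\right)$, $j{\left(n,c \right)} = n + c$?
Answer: $\frac{58}{3806773} \approx 1.5236 \cdot 10^{-5}$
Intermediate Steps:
$j{\left(n,c \right)} = c + n$
$N = 48$
$m{\left(K,a \right)} = \frac{1}{10 + K} - K^{2}$ ($m{\left(K,a \right)} = \frac{1}{9 + \left(K + 1\right)} + K \left(- K\right) = \frac{1}{9 + \left(1 + K\right)} - K^{2} = \frac{1}{10 + K} - K^{2}$)
$\frac{1}{m{\left(N,31 \right)} + 67938} = \frac{1}{\frac{1 - 48^{3} - 10 \cdot 48^{2}}{10 + 48} + 67938} = \frac{1}{\frac{1 - 110592 - 23040}{58} + 67938} = \frac{1}{\frac{1}{58} \left(-133631\right) + 67938} = \frac{1}{- \frac{133631}{58} + 67938} = \frac{1}{\frac{3806773}{58}} = \frac{58}{3806773}$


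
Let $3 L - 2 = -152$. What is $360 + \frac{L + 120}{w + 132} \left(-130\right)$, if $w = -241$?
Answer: $\frac{48340}{109} \approx 443.49$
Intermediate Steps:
$L = -50$ ($L = \frac{2}{3} + \frac{1}{3} \left(-152\right) = \frac{2}{3} - \frac{152}{3} = -50$)
$360 + \frac{L + 120}{w + 132} \left(-130\right) = 360 + \frac{-50 + 120}{-241 + 132} \left(-130\right) = 360 + \frac{70}{-109} \left(-130\right) = 360 + 70 \left(- \frac{1}{109}\right) \left(-130\right) = 360 - - \frac{9100}{109} = 360 + \frac{9100}{109} = \frac{48340}{109}$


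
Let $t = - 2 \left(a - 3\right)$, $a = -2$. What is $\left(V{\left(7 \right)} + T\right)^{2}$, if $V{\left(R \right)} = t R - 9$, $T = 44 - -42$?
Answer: $21609$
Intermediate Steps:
$T = 86$ ($T = 44 + 42 = 86$)
$t = 10$ ($t = - 2 \left(-2 - 3\right) = \left(-2\right) \left(-5\right) = 10$)
$V{\left(R \right)} = -9 + 10 R$ ($V{\left(R \right)} = 10 R - 9 = -9 + 10 R$)
$\left(V{\left(7 \right)} + T\right)^{2} = \left(\left(-9 + 10 \cdot 7\right) + 86\right)^{2} = \left(\left(-9 + 70\right) + 86\right)^{2} = \left(61 + 86\right)^{2} = 147^{2} = 21609$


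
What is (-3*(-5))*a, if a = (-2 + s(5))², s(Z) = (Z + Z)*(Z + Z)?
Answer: 144060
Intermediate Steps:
s(Z) = 4*Z² (s(Z) = (2*Z)*(2*Z) = 4*Z²)
a = 9604 (a = (-2 + 4*5²)² = (-2 + 4*25)² = (-2 + 100)² = 98² = 9604)
(-3*(-5))*a = -3*(-5)*9604 = 15*9604 = 144060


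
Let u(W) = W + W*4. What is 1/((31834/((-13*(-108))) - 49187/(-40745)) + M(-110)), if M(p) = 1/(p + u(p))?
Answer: 125853156/3005306045 ≈ 0.041877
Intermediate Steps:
u(W) = 5*W (u(W) = W + 4*W = 5*W)
M(p) = 1/(6*p) (M(p) = 1/(p + 5*p) = 1/(6*p))
1/((31834/((-13*(-108))) - 49187/(-40745)) + M(-110)) = 1/((31834/((-13*(-108))) - 49187/(-40745)) + (⅙)/(-110)) = 1/((31834/1404 - 49187*(-1/40745)) + (⅙)*(-1/110)) = 1/((31834*(1/1404) + 49187/40745) - 1/660) = 1/((15917/702 + 49187/40745) - 1/660) = 1/(683067439/28602990 - 1/660) = 1/(3005306045/125853156) = 125853156/3005306045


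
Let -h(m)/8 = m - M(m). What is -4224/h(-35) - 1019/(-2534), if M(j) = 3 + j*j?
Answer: -16985/1066814 ≈ -0.015921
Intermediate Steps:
M(j) = 3 + j²
h(m) = 24 - 8*m + 8*m² (h(m) = -8*(m - (3 + m²)) = -8*(m + (-3 - m²)) = -8*(-3 + m - m²) = 24 - 8*m + 8*m²)
-4224/h(-35) - 1019/(-2534) = -4224/(24 - 8*(-35) + 8*(-35)²) - 1019/(-2534) = -4224/(24 + 280 + 8*1225) - 1019*(-1/2534) = -4224/(24 + 280 + 9800) + 1019/2534 = -4224/10104 + 1019/2534 = -4224*1/10104 + 1019/2534 = -176/421 + 1019/2534 = -16985/1066814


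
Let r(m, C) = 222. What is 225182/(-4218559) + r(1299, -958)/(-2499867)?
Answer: -187953856964/3515278810551 ≈ -0.053468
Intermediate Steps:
225182/(-4218559) + r(1299, -958)/(-2499867) = 225182/(-4218559) + 222/(-2499867) = 225182*(-1/4218559) + 222*(-1/2499867) = -225182/4218559 - 74/833289 = -187953856964/3515278810551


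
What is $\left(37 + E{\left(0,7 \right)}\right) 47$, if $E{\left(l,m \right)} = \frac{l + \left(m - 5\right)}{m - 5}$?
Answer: $1786$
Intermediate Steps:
$E{\left(l,m \right)} = \frac{-5 + l + m}{-5 + m}$ ($E{\left(l,m \right)} = \frac{l + \left(-5 + m\right)}{-5 + m} = \frac{-5 + l + m}{-5 + m}$)
$\left(37 + E{\left(0,7 \right)}\right) 47 = \left(37 + \frac{-5 + 0 + 7}{-5 + 7}\right) 47 = \left(37 + \frac{1}{2} \cdot 2\right) 47 = \left(37 + 1\right) 47 = 38 \cdot 47 = 1786$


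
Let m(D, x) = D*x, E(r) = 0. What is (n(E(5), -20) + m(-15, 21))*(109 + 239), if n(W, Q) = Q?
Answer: -116580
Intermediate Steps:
(n(E(5), -20) + m(-15, 21))*(109 + 239) = (-20 - 15*21)*(109 + 239) = (-20 - 315)*348 = -335*348 = -116580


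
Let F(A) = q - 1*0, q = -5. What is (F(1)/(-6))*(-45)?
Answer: -75/2 ≈ -37.500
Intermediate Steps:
F(A) = -5 (F(A) = -5 - 1*0 = -5 + 0 = -5)
(F(1)/(-6))*(-45) = (-5/(-6))*(-45) = -1/6*(-5)*(-45) = (5/6)*(-45) = -75/2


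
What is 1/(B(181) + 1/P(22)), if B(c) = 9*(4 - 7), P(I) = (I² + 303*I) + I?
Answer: -7172/193643 ≈ -0.037037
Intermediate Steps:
P(I) = I² + 304*I
B(c) = -27 (B(c) = 9*(-3) = -27)
1/(B(181) + 1/P(22)) = 1/(-27 + 1/(22*(304 + 22))) = 1/(-27 + 1/(22*326)) = 1/(-27 + 1/7172) = 1/(-193643/7172) = -7172/193643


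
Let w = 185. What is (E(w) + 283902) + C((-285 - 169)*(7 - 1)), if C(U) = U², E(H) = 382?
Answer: 7704460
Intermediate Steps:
(E(w) + 283902) + C((-285 - 169)*(7 - 1)) = (382 + 283902) + ((-285 - 169)*(7 - 1))² = 284284 + (-454*6)² = 284284 + (-2724)² = 284284 + 7420176 = 7704460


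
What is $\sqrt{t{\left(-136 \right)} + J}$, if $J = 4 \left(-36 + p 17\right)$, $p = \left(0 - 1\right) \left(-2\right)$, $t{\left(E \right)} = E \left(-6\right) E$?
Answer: $2 i \sqrt{27746} \approx 333.14 i$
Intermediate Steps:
$t{\left(E \right)} = - 6 E^{2}$ ($t{\left(E \right)} = - 6 E E = - 6 E^{2}$)
$p = 2$ ($p = \left(-1\right) \left(-2\right) = 2$)
$J = -8$ ($J = 4 \left(-36 + 2 \cdot 17\right) = 4 \left(-36 + 34\right) = 4 \left(-2\right) = -8$)
$\sqrt{t{\left(-136 \right)} + J} = \sqrt{- 6 \left(-136\right)^{2} - 8} = \sqrt{\left(-6\right) 18496 - 8} = \sqrt{-110976 - 8} = \sqrt{-110984} = 2 i \sqrt{27746}$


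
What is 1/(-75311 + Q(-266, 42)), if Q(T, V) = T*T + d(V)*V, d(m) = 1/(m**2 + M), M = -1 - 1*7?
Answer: -878/3999269 ≈ -0.00021954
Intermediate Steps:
M = -8 (M = -1 - 7 = -8)
d(m) = 1/(-8 + m**2) (d(m) = 1/(m**2 - 8) = 1/(-8 + m**2))
Q(T, V) = T**2 + V/(-8 + V**2) (Q(T, V) = T*T + V/(-8 + V**2) = T**2 + V/(-8 + V**2))
1/(-75311 + Q(-266, 42)) = 1/(-75311 + (42 + (-266)**2*(-8 + 42**2))/(-8 + 42**2)) = 1/(-75311 + (42 + 70756*(-8 + 1764))/(-8 + 1764)) = 1/(-75311 + (42 + 70756*1756)/1756) = 1/(-75311 + (42 + 124247536)/1756) = 1/(-75311 + (1/1756)*124247578) = 1/(-75311 + 62123789/878) = 1/(-3999269/878) = -878/3999269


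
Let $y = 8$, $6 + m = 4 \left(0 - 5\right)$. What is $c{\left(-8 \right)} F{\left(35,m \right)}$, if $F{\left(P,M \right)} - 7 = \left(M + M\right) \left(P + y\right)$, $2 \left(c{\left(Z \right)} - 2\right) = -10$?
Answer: $6687$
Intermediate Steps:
$c{\left(Z \right)} = -3$ ($c{\left(Z \right)} = 2 + \frac{1}{2} \left(-10\right) = 2 - 5 = -3$)
$m = -26$ ($m = -6 + 4 \left(0 - 5\right) = -6 + 4 \left(-5\right) = -6 - 20 = -26$)
$F{\left(P,M \right)} = 7 + 2 M \left(8 + P\right)$ ($F{\left(P,M \right)} = 7 + \left(M + M\right) \left(P + 8\right) = 7 + 2 M \left(8 + P\right)$)
$c{\left(-8 \right)} F{\left(35,m \right)} = - 3 \left(7 + 16 \left(-26\right) + 2 \left(-26\right) 35\right) = - 3 \left(7 - 416 - 1820\right) = \left(-3\right) \left(-2229\right) = 6687$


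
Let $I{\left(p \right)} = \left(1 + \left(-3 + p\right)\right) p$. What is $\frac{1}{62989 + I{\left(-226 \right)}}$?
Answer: $\frac{1}{114517} \approx 8.7323 \cdot 10^{-6}$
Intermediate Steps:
$I{\left(p \right)} = p \left(-2 + p\right)$ ($I{\left(p \right)} = \left(-2 + p\right) p = p \left(-2 + p\right)$)
$\frac{1}{62989 + I{\left(-226 \right)}} = \frac{1}{62989 - 226 \left(-2 - 226\right)} = \frac{1}{62989 - -51528} = \frac{1}{62989 + 51528} = \frac{1}{114517}$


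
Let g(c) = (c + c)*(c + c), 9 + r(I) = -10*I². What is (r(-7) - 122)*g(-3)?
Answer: -22356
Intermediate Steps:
r(I) = -9 - 10*I²
g(c) = 4*c² (g(c) = (2*c)*(2*c) = 4*c²)
(r(-7) - 122)*g(-3) = ((-9 - 10*(-7)²) - 122)*(4*(-3)²) = ((-9 - 10*49) - 122)*(4*9) = ((-9 - 490) - 122)*36 = (-499 - 122)*36 = -621*36 = -22356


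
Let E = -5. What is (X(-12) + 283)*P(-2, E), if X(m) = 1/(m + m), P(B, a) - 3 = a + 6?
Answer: 6791/6 ≈ 1131.8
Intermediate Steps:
P(B, a) = 9 + a (P(B, a) = 3 + (a + 6) = 3 + (6 + a) = 9 + a)
X(m) = 1/(2*m)
(X(-12) + 283)*P(-2, E) = ((½)/(-12) + 283)*(9 - 5) = ((½)*(-1/12) + 283)*4 = (-1/24 + 283)*4 = (6791/24)*4 = 6791/6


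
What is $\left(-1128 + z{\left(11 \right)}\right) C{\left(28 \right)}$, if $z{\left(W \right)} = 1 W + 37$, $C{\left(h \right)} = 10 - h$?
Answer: $19440$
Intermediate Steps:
$z{\left(W \right)} = 37 + W$ ($z{\left(W \right)} = W + 37 = 37 + W$)
$\left(-1128 + z{\left(11 \right)}\right) C{\left(28 \right)} = \left(-1128 + \left(37 + 11\right)\right) \left(10 - 28\right) = \left(-1128 + 48\right) \left(10 - 28\right) = \left(-1080\right) \left(-18\right) = 19440$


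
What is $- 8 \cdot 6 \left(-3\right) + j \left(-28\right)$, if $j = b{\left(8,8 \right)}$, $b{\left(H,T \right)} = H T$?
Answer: $-1648$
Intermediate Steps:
$j = 64$ ($j = 8 \cdot 8 = 64$)
$- 8 \cdot 6 \left(-3\right) + j \left(-28\right) = - 8 \cdot 6 \left(-3\right) + 64 \left(-28\right) = \left(-8\right) \left(-18\right) - 1792 = 144 - 1792 = -1648$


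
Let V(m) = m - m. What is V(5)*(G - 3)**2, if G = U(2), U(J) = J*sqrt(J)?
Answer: 0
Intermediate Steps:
U(J) = J**(3/2)
V(m) = 0
G = 2*sqrt(2) (G = 2**(3/2) = 2*sqrt(2) ≈ 2.8284)
V(5)*(G - 3)**2 = 0*(2*sqrt(2) - 3)**2 = 0*(-3 + 2*sqrt(2))**2 = 0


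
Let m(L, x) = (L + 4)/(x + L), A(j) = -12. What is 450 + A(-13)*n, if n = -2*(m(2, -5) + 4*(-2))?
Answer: 210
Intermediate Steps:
m(L, x) = (4 + L)/(L + x)
n = 20 (n = -2*((4 + 2)/(2 - 5) + 4*(-2)) = -2*(6/(-3) - 8) = -2*(-⅓*6 - 8) = -2*(-2 - 8) = -2*(-10) = 20)
450 + A(-13)*n = 450 - 12*20 = 450 - 240 = 210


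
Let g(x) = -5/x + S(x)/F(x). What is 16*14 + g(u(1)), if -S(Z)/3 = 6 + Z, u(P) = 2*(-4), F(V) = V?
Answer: 1791/8 ≈ 223.88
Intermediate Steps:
u(P) = -8
S(Z) = -18 - 3*Z (S(Z) = -3*(6 + Z) = -18 - 3*Z)
g(x) = -5/x + (-18 - 3*x)/x
16*14 + g(u(1)) = 16*14 + (-3 - 23/(-8)) = 224 + (-3 - 23*(-⅛)) = 224 + (-3 + 23/8) = 224 - ⅛ = 1791/8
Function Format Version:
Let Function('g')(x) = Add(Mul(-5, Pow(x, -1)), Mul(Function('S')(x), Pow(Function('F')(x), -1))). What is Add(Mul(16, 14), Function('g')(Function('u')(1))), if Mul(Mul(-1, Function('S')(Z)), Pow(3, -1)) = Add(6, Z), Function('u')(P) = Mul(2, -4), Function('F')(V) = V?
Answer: Rational(1791, 8) ≈ 223.88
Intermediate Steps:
Function('u')(P) = -8
Function('S')(Z) = Add(-18, Mul(-3, Z)) (Function('S')(Z) = Mul(-3, Add(6, Z)) = Add(-18, Mul(-3, Z)))
Function('g')(x) = Add(Mul(-5, Pow(x, -1)), Mul(Pow(x, -1), Add(-18, Mul(-3, x)))) (Function('g')(x) = Add(Mul(-5, Pow(x, -1)), Mul(Add(-18, Mul(-3, x)), Pow(x, -1))) = Add(Mul(-5, Pow(x, -1)), Mul(Pow(x, -1), Add(-18, Mul(-3, x)))))
Add(Mul(16, 14), Function('g')(Function('u')(1))) = Add(Mul(16, 14), Add(-3, Mul(-23, Pow(-8, -1)))) = Add(224, Add(-3, Mul(-23, Rational(-1, 8)))) = Add(224, Add(-3, Rational(23, 8))) = Add(224, Rational(-1, 8)) = Rational(1791, 8)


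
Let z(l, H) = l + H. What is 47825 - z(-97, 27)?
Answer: 47895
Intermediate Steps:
z(l, H) = H + l
47825 - z(-97, 27) = 47825 - (27 - 97) = 47825 - 1*(-70) = 47825 + 70 = 47895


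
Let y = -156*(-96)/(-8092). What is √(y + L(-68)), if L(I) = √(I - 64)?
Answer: √(-26208 + 28322*I*√33)/119 ≈ 2.2121 + 2.5969*I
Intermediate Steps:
y = -3744/2023 (y = 14976*(-1/8092) = -3744/2023 ≈ -1.8507)
L(I) = √(-64 + I)
√(y + L(-68)) = √(-3744/2023 + √(-64 - 68)) = √(-3744/2023 + √(-132)) = √(-3744/2023 + 2*I*√33)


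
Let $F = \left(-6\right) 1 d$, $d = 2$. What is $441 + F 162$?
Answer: $-1503$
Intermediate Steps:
$F = -12$ ($F = \left(-6\right) 1 \cdot 2 = \left(-6\right) 2 = -12$)
$441 + F 162 = 441 - 1944 = -1503$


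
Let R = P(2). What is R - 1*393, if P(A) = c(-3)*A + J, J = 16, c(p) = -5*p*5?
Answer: -227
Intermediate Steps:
c(p) = -25*p
P(A) = 16 + 75*A (P(A) = (-25*(-3))*A + 16 = 75*A + 16 = 16 + 75*A)
R = 166 (R = 16 + 75*2 = 16 + 150 = 166)
R - 1*393 = 166 - 1*393 = 166 - 393 = -227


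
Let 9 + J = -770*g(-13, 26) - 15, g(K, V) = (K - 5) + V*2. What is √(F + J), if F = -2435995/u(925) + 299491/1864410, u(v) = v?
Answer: I*√137227643590786788270/68983170 ≈ 169.82*I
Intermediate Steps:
g(K, V) = -5 + K + 2*V (g(K, V) = (-5 + K) + 2*V = -5 + K + 2*V)
F = -181656656351/68983170 (F = -2435995/925 + 299491/1864410 = -2435995*1/925 + 299491*(1/1864410) = -487199/185 + 299491/1864410 = -181656656351/68983170 ≈ -2633.3)
J = -26204 (J = -9 + (-770*(-5 - 13 + 2*26) - 15) = -9 + (-770*(-5 - 13 + 52) - 15) = -9 + (-770*34 - 15) = -9 + (-26180 - 15) = -9 - 26195 = -26204)
√(F + J) = √(-181656656351/68983170 - 26204) = √(-1989291643031/68983170) = I*√137227643590786788270/68983170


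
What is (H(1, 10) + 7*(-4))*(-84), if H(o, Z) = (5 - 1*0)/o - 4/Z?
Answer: 9828/5 ≈ 1965.6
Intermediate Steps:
H(o, Z) = -4/Z + 5/o (H(o, Z) = (5 + 0)/o - 4/Z = 5/o - 4/Z = -4/Z + 5/o)
(H(1, 10) + 7*(-4))*(-84) = ((-4/10 + 5/1) + 7*(-4))*(-84) = ((-4*⅒ + 5*1) - 28)*(-84) = ((-⅖ + 5) - 28)*(-84) = (23/5 - 28)*(-84) = -117/5*(-84) = 9828/5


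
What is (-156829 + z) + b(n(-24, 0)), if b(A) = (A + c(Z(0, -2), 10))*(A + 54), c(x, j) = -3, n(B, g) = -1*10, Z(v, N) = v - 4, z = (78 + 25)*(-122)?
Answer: -169967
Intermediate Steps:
z = -12566 (z = 103*(-122) = -12566)
Z(v, N) = -4 + v
n(B, g) = -10
b(A) = (-3 + A)*(54 + A) (b(A) = (A - 3)*(A + 54) = (-3 + A)*(54 + A))
(-156829 + z) + b(n(-24, 0)) = (-156829 - 12566) + (-162 + (-10)² + 51*(-10)) = -169395 + (-162 + 100 - 510) = -169395 - 572 = -169967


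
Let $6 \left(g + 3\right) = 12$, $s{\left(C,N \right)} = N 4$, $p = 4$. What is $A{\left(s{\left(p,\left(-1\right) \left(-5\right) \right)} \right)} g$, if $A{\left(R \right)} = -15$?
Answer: $15$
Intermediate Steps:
$s{\left(C,N \right)} = 4 N$
$g = -1$ ($g = -3 + \frac{1}{6} \cdot 12 = -3 + 2 = -1$)
$A{\left(s{\left(p,\left(-1\right) \left(-5\right) \right)} \right)} g = \left(-15\right) \left(-1\right) = 15$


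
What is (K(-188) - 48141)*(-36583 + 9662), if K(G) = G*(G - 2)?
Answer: 334385741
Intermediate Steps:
K(G) = G*(-2 + G)
(K(-188) - 48141)*(-36583 + 9662) = (-188*(-2 - 188) - 48141)*(-36583 + 9662) = (-188*(-190) - 48141)*(-26921) = (35720 - 48141)*(-26921) = -12421*(-26921) = 334385741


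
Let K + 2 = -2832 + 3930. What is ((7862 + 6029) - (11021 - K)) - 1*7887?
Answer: -3921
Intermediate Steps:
K = 1096 (K = -2 + (-2832 + 3930) = -2 + 1098 = 1096)
((7862 + 6029) - (11021 - K)) - 1*7887 = ((7862 + 6029) - (11021 - 1*1096)) - 1*7887 = (13891 - (11021 - 1096)) - 7887 = (13891 - 1*9925) - 7887 = (13891 - 9925) - 7887 = 3966 - 7887 = -3921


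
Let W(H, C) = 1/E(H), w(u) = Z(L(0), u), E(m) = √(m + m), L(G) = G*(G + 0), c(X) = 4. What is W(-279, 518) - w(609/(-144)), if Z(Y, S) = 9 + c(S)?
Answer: -13 - I*√62/186 ≈ -13.0 - 0.042333*I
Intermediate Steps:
L(G) = G² (L(G) = G*G = G²)
E(m) = √2*√m (E(m) = √(2*m) = √2*√m)
Z(Y, S) = 13 (Z(Y, S) = 9 + 4 = 13)
w(u) = 13
W(H, C) = √2/(2*√H) (W(H, C) = 1/(√2*√H) = √2/(2*√H))
W(-279, 518) - w(609/(-144)) = √2/(2*√(-279)) - 1*13 = √2*(-I*√31/93)/2 - 13 = -I*√62/186 - 13 = -13 - I*√62/186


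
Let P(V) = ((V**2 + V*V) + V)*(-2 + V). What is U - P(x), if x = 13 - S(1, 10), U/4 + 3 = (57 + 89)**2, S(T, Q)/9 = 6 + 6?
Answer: 1826887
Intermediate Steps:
S(T, Q) = 108 (S(T, Q) = 9*(6 + 6) = 9*12 = 108)
U = 85252 (U = -12 + 4*(57 + 89)**2 = -12 + 4*146**2 = -12 + 4*21316 = -12 + 85264 = 85252)
x = -95 (x = 13 - 1*108 = 13 - 108 = -95)
P(V) = (-2 + V)*(V + 2*V**2) (P(V) = ((V**2 + V**2) + V)*(-2 + V) = (2*V**2 + V)*(-2 + V) = (V + 2*V**2)*(-2 + V) = (-2 + V)*(V + 2*V**2))
U - P(x) = 85252 - (-95)*(-2 - 3*(-95) + 2*(-95)**2) = 85252 - (-95)*(-2 + 285 + 2*9025) = 85252 - (-95)*(-2 + 285 + 18050) = 85252 - (-95)*18333 = 85252 - 1*(-1741635) = 85252 + 1741635 = 1826887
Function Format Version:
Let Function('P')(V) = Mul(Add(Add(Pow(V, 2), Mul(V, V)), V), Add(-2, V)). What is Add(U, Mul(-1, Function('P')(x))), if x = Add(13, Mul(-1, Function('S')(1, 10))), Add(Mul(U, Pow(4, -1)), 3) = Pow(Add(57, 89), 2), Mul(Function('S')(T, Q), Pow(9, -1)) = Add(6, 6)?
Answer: 1826887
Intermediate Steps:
Function('S')(T, Q) = 108 (Function('S')(T, Q) = Mul(9, Add(6, 6)) = Mul(9, 12) = 108)
U = 85252 (U = Add(-12, Mul(4, Pow(Add(57, 89), 2))) = Add(-12, Mul(4, Pow(146, 2))) = Add(-12, Mul(4, 21316)) = Add(-12, 85264) = 85252)
x = -95 (x = Add(13, Mul(-1, 108)) = Add(13, -108) = -95)
Function('P')(V) = Mul(Add(-2, V), Add(V, Mul(2, Pow(V, 2)))) (Function('P')(V) = Mul(Add(Add(Pow(V, 2), Pow(V, 2)), V), Add(-2, V)) = Mul(Add(Mul(2, Pow(V, 2)), V), Add(-2, V)) = Mul(Add(V, Mul(2, Pow(V, 2))), Add(-2, V)) = Mul(Add(-2, V), Add(V, Mul(2, Pow(V, 2)))))
Add(U, Mul(-1, Function('P')(x))) = Add(85252, Mul(-1, Mul(-95, Add(-2, Mul(-3, -95), Mul(2, Pow(-95, 2)))))) = Add(85252, Mul(-1, Mul(-95, Add(-2, 285, Mul(2, 9025))))) = Add(85252, Mul(-1, Mul(-95, Add(-2, 285, 18050)))) = Add(85252, Mul(-1, Mul(-95, 18333))) = Add(85252, Mul(-1, -1741635)) = Add(85252, 1741635) = 1826887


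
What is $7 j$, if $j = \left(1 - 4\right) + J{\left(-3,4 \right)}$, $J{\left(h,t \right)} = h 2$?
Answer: $-63$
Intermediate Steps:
$J{\left(h,t \right)} = 2 h$
$j = -9$ ($j = \left(1 - 4\right) + 2 \left(-3\right) = -3 - 6 = -9$)
$7 j = 7 \left(-9\right) = -63$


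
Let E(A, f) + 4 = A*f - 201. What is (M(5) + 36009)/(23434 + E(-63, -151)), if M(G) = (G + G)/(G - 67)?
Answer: 558137/507501 ≈ 1.0998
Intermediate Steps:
E(A, f) = -205 + A*f (E(A, f) = -4 + (A*f - 201) = -4 + (-201 + A*f) = -205 + A*f)
M(G) = 2*G/(-67 + G) (M(G) = (2*G)/(-67 + G) = 2*G/(-67 + G))
(M(5) + 36009)/(23434 + E(-63, -151)) = (2*5/(-67 + 5) + 36009)/(23434 + (-205 - 63*(-151))) = (2*5/(-62) + 36009)/(23434 + (-205 + 9513)) = (2*5*(-1/62) + 36009)/(23434 + 9308) = (-5/31 + 36009)/32742 = (1116274/31)*(1/32742) = 558137/507501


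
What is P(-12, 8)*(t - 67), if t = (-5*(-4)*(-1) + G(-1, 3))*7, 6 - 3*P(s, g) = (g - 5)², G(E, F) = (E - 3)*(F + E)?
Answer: 263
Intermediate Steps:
G(E, F) = (-3 + E)*(E + F)
P(s, g) = 2 - (-5 + g)²/3 (P(s, g) = 2 - (g - 5)²/3 = 2 - (-5 + g)²/3)
t = -196 (t = (-5*(-4)*(-1) + ((-1)² - 3*(-1) - 3*3 - 1*3))*7 = (20*(-1) + (1 + 3 - 9 - 3))*7 = (-20 - 8)*7 = -28*7 = -196)
P(-12, 8)*(t - 67) = (2 - (-5 + 8)²/3)*(-196 - 67) = (2 - ⅓*3²)*(-263) = (2 - ⅓*9)*(-263) = (2 - 3)*(-263) = -1*(-263) = 263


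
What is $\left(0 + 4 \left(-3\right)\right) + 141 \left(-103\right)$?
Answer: $-14535$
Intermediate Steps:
$\left(0 + 4 \left(-3\right)\right) + 141 \left(-103\right) = \left(0 - 12\right) - 14523 = -12 - 14523 = -14535$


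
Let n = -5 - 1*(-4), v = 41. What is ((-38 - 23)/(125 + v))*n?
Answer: 61/166 ≈ 0.36747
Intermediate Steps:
n = -1 (n = -5 + 4 = -1)
((-38 - 23)/(125 + v))*n = ((-38 - 23)/(125 + 41))*(-1) = -61/166*(-1) = 61/166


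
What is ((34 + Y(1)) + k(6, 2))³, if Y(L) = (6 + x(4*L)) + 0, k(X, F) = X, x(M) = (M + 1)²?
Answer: 357911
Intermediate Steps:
x(M) = (1 + M)²
Y(L) = 6 + (1 + 4*L)² (Y(L) = (6 + (1 + 4*L)²) + 0 = 6 + (1 + 4*L)²)
((34 + Y(1)) + k(6, 2))³ = ((34 + (6 + (1 + 4*1)²)) + 6)³ = ((34 + (6 + (1 + 4)²)) + 6)³ = ((34 + (6 + 5²)) + 6)³ = ((34 + (6 + 25)) + 6)³ = ((34 + 31) + 6)³ = (65 + 6)³ = 71³ = 357911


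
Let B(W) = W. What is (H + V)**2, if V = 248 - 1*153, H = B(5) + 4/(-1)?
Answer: 9216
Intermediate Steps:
H = 1 (H = 5 + 4/(-1) = 5 + 4*(-1) = 5 - 4 = 1)
V = 95 (V = 248 - 153 = 95)
(H + V)**2 = (1 + 95)**2 = 96**2 = 9216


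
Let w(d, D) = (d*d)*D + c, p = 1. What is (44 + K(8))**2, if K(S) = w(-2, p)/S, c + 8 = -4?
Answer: 1849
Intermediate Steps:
c = -12 (c = -8 - 4 = -12)
w(d, D) = -12 + D*d**2 (w(d, D) = (d*d)*D - 12 = d**2*D - 12 = D*d**2 - 12 = -12 + D*d**2)
K(S) = -8/S (K(S) = (-12 + 1*(-2)**2)/S = (-12 + 1*4)/S = (-12 + 4)/S = -8/S)
(44 + K(8))**2 = (44 - 8/8)**2 = (44 - 8*1/8)**2 = (44 - 1)**2 = 43**2 = 1849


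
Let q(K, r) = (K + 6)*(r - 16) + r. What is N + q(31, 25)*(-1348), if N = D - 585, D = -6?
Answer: -483175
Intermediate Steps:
q(K, r) = r + (-16 + r)*(6 + K) (q(K, r) = (6 + K)*(-16 + r) + r = (-16 + r)*(6 + K) + r = r + (-16 + r)*(6 + K))
N = -591 (N = -6 - 585 = -591)
N + q(31, 25)*(-1348) = -591 + (-96 - 16*31 + 7*25 + 31*25)*(-1348) = -591 + (-96 - 496 + 175 + 775)*(-1348) = -591 + 358*(-1348) = -591 - 482584 = -483175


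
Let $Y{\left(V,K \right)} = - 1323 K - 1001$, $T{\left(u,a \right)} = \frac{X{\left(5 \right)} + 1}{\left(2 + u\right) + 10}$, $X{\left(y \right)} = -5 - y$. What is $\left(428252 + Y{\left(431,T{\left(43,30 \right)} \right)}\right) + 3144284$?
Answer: $\frac{196446332}{55} \approx 3.5718 \cdot 10^{6}$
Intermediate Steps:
$T{\left(u,a \right)} = - \frac{9}{12 + u}$ ($T{\left(u,a \right)} = \frac{\left(-5 - 5\right) + 1}{\left(2 + u\right) + 10} = \frac{\left(-5 - 5\right) + 1}{12 + u} = \frac{-10 + 1}{12 + u} = - \frac{9}{12 + u}$)
$Y{\left(V,K \right)} = -1001 - 1323 K$
$\left(428252 + Y{\left(431,T{\left(43,30 \right)} \right)}\right) + 3144284 = \left(428252 - \left(1001 + 1323 \left(- \frac{9}{12 + 43}\right)\right)\right) + 3144284 = \left(428252 - \left(1001 + 1323 \left(- \frac{9}{55}\right)\right)\right) + 3144284 = \left(428252 - \left(1001 + 1323 \left(\left(-9\right) \frac{1}{55}\right)\right)\right) + 3144284 = \left(428252 - \frac{43148}{55}\right) + 3144284 = \frac{23510712}{55} + 3144284 = \frac{196446332}{55}$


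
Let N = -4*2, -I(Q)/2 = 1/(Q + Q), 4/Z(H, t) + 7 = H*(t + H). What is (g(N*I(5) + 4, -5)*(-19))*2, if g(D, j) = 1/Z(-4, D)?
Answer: 1273/10 ≈ 127.30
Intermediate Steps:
Z(H, t) = 4/(-7 + H*(H + t)) (Z(H, t) = 4/(-7 + H*(t + H)) = 4/(-7 + H*(H + t)))
I(Q) = -1/Q (I(Q) = -2/(Q + Q) = -2*1/(2*Q) = -1/Q)
N = -8
g(D, j) = 9/4 - D (g(D, j) = 1/(4/(-7 + (-4)**2 - 4*D)) = 1/(4/(-7 + 16 - 4*D)) = 1/(4/(9 - 4*D)) = 9/4 - D)
(g(N*I(5) + 4, -5)*(-19))*2 = ((9/4 - (-(-8)/5 + 4))*(-19))*2 = ((9/4 - (-8*(-1/5) + 4))*(-19))*2 = ((9/4 - (8/5 + 4))*(-19))*2 = ((9/4 - 1*28/5)*(-19))*2 = ((9/4 - 28/5)*(-19))*2 = -67/20*(-19)*2 = (1273/20)*2 = 1273/10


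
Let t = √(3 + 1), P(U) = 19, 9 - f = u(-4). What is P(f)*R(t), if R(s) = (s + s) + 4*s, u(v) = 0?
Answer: 228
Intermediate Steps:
f = 9 (f = 9 - 1*0 = 9 + 0 = 9)
t = 2 (t = √4 = 2)
R(s) = 6*s (R(s) = 2*s + 4*s = 6*s)
P(f)*R(t) = 19*(6*2) = 19*12 = 228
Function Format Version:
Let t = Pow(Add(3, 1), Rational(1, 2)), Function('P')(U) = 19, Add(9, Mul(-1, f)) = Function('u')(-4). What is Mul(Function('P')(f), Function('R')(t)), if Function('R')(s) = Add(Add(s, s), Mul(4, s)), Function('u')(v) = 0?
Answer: 228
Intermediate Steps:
f = 9 (f = Add(9, Mul(-1, 0)) = Add(9, 0) = 9)
t = 2 (t = Pow(4, Rational(1, 2)) = 2)
Function('R')(s) = Mul(6, s) (Function('R')(s) = Add(Mul(2, s), Mul(4, s)) = Mul(6, s))
Mul(Function('P')(f), Function('R')(t)) = Mul(19, Mul(6, 2)) = Mul(19, 12) = 228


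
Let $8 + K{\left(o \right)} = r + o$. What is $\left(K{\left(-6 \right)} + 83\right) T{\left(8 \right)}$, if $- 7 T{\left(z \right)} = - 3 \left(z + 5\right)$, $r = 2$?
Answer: $\frac{2769}{7} \approx 395.57$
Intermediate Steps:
$T{\left(z \right)} = \frac{15}{7} + \frac{3 z}{7}$ ($T{\left(z \right)} = - \frac{\left(-3\right) \left(z + 5\right)}{7} = - \frac{\left(-3\right) \left(5 + z\right)}{7} = - \frac{-15 - 3 z}{7} = \frac{15}{7} + \frac{3 z}{7}$)
$K{\left(o \right)} = -6 + o$ ($K{\left(o \right)} = -8 + \left(2 + o\right) = -6 + o$)
$\left(K{\left(-6 \right)} + 83\right) T{\left(8 \right)} = \left(\left(-6 - 6\right) + 83\right) \left(\frac{15}{7} + \frac{3}{7} \cdot 8\right) = \left(-12 + 83\right) \left(\frac{15}{7} + \frac{24}{7}\right) = 71 \cdot \frac{39}{7} = \frac{2769}{7}$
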